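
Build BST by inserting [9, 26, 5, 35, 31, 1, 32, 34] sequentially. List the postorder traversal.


Root = 9; build tree by BST insertion.
Postorder traversal: [1, 5, 34, 32, 31, 35, 26, 9]


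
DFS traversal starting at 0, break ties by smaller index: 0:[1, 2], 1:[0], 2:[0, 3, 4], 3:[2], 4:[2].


DFS stack-based: start with [0]
Visit order: [0, 1, 2, 3, 4]


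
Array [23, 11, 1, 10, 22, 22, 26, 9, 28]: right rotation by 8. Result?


Right rotate by 8: [11, 1, 10, 22, 22, 26, 9, 28, 23]


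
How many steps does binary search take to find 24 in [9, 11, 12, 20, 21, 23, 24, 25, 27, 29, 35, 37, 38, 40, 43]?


Search for 24:
[0,14] mid=7 arr[7]=25
[0,6] mid=3 arr[3]=20
[4,6] mid=5 arr[5]=23
[6,6] mid=6 arr[6]=24
Total: 4 comparisons


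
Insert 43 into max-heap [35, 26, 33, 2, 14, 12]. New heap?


Append 43: [35, 26, 33, 2, 14, 12, 43]
Bubble up: swap idx 6(43) with idx 2(33); swap idx 2(43) with idx 0(35)
Result: [43, 26, 35, 2, 14, 12, 33]


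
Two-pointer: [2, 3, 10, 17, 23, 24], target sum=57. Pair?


Two pointers: lo=0, hi=5
No pair sums to 57


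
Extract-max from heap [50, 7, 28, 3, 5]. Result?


Max = 50
Replace root with last, heapify down
Resulting heap: [28, 7, 5, 3]


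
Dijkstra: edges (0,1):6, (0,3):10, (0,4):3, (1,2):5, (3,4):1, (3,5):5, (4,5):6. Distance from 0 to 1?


Dijkstra from 0:
Distances: {0: 0, 1: 6, 2: 11, 3: 4, 4: 3, 5: 9}
Shortest distance to 1 = 6, path = [0, 1]


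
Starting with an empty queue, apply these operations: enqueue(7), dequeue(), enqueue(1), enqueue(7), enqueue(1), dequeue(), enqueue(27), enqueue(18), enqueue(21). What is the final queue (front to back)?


enqueue(7) -> [7]
dequeue() returns 7 -> []
enqueue(1) -> [1]
enqueue(7) -> [1, 7]
enqueue(1) -> [1, 7, 1]
dequeue() returns 1 -> [7, 1]
enqueue(27) -> [7, 1, 27]
enqueue(18) -> [7, 1, 27, 18]
enqueue(21) -> [7, 1, 27, 18, 21]
Final queue (front to back): [7, 1, 27, 18, 21]


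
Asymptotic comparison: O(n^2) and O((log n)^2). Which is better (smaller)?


polylogarithmic grows slower than quadratic
O((log n)^2) is asymptotically smaller; O(n^2) grows faster


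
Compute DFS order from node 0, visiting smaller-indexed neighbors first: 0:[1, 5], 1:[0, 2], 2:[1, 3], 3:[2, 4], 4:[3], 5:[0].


DFS stack-based: start with [0]
Visit order: [0, 1, 2, 3, 4, 5]


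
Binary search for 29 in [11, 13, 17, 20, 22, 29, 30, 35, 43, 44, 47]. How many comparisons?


Search for 29:
[0,10] mid=5 arr[5]=29
Total: 1 comparisons


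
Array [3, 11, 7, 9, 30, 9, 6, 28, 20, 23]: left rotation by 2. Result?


Left rotate by 2: [7, 9, 30, 9, 6, 28, 20, 23, 3, 11]


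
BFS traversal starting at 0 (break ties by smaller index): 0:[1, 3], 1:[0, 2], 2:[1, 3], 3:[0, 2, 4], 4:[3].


BFS queue: start with [0]
Visit order: [0, 1, 3, 2, 4]


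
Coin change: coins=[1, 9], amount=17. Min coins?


dp[0]=0; dp[i]=1+min(dp[i-c] for c in coins)
...dp[12]=4, dp[13]=5, dp[14]=6, dp[15]=7, dp[16]=8, dp[17]=9
Minimum coins for 17 = 9


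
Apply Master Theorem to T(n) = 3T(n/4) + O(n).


a=3, b=4, c=1. log_4(3)=0.792 < c=1. Case 3: O(n^c) = O(n)
Complexity: O(n)


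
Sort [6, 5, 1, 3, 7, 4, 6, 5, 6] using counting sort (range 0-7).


Count array: [0, 1, 0, 1, 1, 2, 3, 1]
Reconstruct: [1, 3, 4, 5, 5, 6, 6, 6, 7]


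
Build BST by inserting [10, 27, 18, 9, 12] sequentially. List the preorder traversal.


Root = 10; build tree by BST insertion.
Preorder traversal: [10, 9, 27, 18, 12]


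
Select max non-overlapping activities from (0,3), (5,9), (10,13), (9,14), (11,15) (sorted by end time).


Greedy: pick earliest-ending, then skip overlaps.
Selected (3 activities): [(0, 3), (5, 9), (10, 13)]


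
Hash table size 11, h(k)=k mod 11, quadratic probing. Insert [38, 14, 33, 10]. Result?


Insertions: 38->slot 5; 14->slot 3; 33->slot 0; 10->slot 10
Table: [33, None, None, 14, None, 38, None, None, None, None, 10]


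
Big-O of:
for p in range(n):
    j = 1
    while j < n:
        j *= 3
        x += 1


Per nesting level: O(n) * O(log n) = O(n log n)
Complexity: O(n log n)


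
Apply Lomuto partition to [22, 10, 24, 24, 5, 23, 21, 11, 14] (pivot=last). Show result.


Elements <= 14 go left of pivot.
Result: [10, 5, 11, 14, 22, 23, 21, 24, 24], pivot at index 3


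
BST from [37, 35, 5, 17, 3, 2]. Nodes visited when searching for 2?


BST root = 37
Search for 2: compare at each node
Path: [37, 35, 5, 3, 2]


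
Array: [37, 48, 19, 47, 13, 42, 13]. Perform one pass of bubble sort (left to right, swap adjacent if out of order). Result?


After one pass: [37, 19, 47, 13, 42, 13, 48]


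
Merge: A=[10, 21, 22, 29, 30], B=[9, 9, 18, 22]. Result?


Compare heads, take smaller each step.
Merged: [9, 9, 10, 18, 21, 22, 22, 29, 30]


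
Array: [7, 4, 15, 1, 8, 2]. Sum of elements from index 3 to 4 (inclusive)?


Prefix sums: [0, 7, 11, 26, 27, 35, 37]
Sum[3..4] = prefix[5] - prefix[3] = 35 - 26 = 9


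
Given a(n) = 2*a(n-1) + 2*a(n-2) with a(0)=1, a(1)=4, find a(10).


Build bottom-up:
...a(8)=4240, a(9)=11584, a(10)=2*11584+2*4240=31648


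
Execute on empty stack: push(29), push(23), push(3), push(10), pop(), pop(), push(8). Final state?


push(29) -> [29]
push(23) -> [29, 23]
push(3) -> [29, 23, 3]
push(10) -> [29, 23, 3, 10]
pop() returns 10 -> [29, 23, 3]
pop() returns 3 -> [29, 23]
push(8) -> [29, 23, 8]
Final stack (bottom to top): [29, 23, 8]


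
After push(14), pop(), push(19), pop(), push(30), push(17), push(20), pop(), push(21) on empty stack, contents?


push(14) -> [14]
pop() returns 14 -> []
push(19) -> [19]
pop() returns 19 -> []
push(30) -> [30]
push(17) -> [30, 17]
push(20) -> [30, 17, 20]
pop() returns 20 -> [30, 17]
push(21) -> [30, 17, 21]
Final stack (bottom to top): [30, 17, 21]


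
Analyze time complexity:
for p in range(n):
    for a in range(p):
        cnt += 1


Per nesting level: O(n) * O(n) [triangular over p] = O(n^2)
Complexity: O(n^2)


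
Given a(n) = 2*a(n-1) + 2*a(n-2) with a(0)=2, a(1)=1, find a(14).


Build bottom-up:
...a(12)=123008, a(13)=336064, a(14)=2*336064+2*123008=918144


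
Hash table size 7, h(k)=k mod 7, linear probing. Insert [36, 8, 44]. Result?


Insertions: 36->slot 1; 8->slot 2; 44->slot 3
Table: [None, 36, 8, 44, None, None, None]


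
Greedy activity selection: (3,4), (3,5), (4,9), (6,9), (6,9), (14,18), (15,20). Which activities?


Greedy: pick earliest-ending, then skip overlaps.
Selected (3 activities): [(3, 4), (4, 9), (14, 18)]


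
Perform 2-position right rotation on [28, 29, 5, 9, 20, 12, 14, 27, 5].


Right rotate by 2: [27, 5, 28, 29, 5, 9, 20, 12, 14]


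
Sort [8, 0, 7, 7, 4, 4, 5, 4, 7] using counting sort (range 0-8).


Count array: [1, 0, 0, 0, 3, 1, 0, 3, 1]
Reconstruct: [0, 4, 4, 4, 5, 7, 7, 7, 8]


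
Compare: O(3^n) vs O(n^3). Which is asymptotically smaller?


cubic grows slower than exponential (base 3)
O(n^3) is asymptotically smaller; O(3^n) grows faster


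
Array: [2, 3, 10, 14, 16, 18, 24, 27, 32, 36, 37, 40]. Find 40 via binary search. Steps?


Search for 40:
[0,11] mid=5 arr[5]=18
[6,11] mid=8 arr[8]=32
[9,11] mid=10 arr[10]=37
[11,11] mid=11 arr[11]=40
Total: 4 comparisons


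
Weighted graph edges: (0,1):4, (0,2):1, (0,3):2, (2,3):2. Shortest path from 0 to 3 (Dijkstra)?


Dijkstra from 0:
Distances: {0: 0, 1: 4, 2: 1, 3: 2}
Shortest distance to 3 = 2, path = [0, 3]


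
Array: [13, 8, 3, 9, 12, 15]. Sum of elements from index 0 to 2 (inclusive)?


Prefix sums: [0, 13, 21, 24, 33, 45, 60]
Sum[0..2] = prefix[3] - prefix[0] = 24 - 0 = 24


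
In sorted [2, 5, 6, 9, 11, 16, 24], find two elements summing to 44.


Two pointers: lo=0, hi=6
No pair sums to 44


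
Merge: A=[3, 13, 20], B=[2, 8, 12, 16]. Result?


Compare heads, take smaller each step.
Merged: [2, 3, 8, 12, 13, 16, 20]


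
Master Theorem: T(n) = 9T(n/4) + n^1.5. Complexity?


a=9, b=4, c=1.5. log_4(9)=1.585 > c=1.5. Case 1: O(n^log_b(a)) = O(n^1.585)
Complexity: O(n^1.585)


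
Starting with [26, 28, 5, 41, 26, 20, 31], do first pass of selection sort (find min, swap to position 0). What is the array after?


After one pass: [5, 28, 26, 41, 26, 20, 31]


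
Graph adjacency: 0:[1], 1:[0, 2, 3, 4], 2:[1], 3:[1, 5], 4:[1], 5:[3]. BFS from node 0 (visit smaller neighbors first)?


BFS queue: start with [0]
Visit order: [0, 1, 2, 3, 4, 5]


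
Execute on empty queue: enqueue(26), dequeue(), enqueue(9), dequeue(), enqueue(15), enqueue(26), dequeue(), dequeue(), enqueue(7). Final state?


enqueue(26) -> [26]
dequeue() returns 26 -> []
enqueue(9) -> [9]
dequeue() returns 9 -> []
enqueue(15) -> [15]
enqueue(26) -> [15, 26]
dequeue() returns 15 -> [26]
dequeue() returns 26 -> []
enqueue(7) -> [7]
Final queue (front to back): [7]


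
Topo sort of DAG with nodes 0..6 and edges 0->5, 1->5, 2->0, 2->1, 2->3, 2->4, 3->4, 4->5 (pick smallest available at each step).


Kahn's algorithm, process smallest node first
Order: [2, 0, 1, 3, 4, 5, 6]


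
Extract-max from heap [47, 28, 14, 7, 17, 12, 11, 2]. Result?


Max = 47
Replace root with last, heapify down
Resulting heap: [28, 17, 14, 7, 2, 12, 11]


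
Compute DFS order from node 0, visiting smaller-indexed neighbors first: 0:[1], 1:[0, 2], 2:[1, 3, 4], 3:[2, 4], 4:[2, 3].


DFS stack-based: start with [0]
Visit order: [0, 1, 2, 3, 4]


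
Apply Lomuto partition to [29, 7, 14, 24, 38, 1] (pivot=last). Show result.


Elements <= 1 go left of pivot.
Result: [1, 7, 14, 24, 38, 29], pivot at index 0


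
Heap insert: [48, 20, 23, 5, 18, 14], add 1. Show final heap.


Append 1: [48, 20, 23, 5, 18, 14, 1]
Bubble up: no swaps needed
Result: [48, 20, 23, 5, 18, 14, 1]


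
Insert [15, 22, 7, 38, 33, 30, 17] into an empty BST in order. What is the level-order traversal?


Root = 15; build tree by BST insertion.
Level-Order traversal: [15, 7, 22, 17, 38, 33, 30]


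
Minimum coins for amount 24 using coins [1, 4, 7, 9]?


dp[0]=0; dp[i]=1+min(dp[i-c] for c in coins)
...dp[19]=3, dp[20]=3, dp[21]=3, dp[22]=3, dp[23]=3, dp[24]=4
Minimum coins for 24 = 4


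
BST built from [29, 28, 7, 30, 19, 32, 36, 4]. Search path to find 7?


BST root = 29
Search for 7: compare at each node
Path: [29, 28, 7]


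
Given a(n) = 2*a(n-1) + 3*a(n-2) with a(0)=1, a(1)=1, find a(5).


Build bottom-up:
...a(3)=13, a(4)=41, a(5)=2*41+3*13=121


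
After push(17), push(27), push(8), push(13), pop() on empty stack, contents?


push(17) -> [17]
push(27) -> [17, 27]
push(8) -> [17, 27, 8]
push(13) -> [17, 27, 8, 13]
pop() returns 13 -> [17, 27, 8]
Final stack (bottom to top): [17, 27, 8]


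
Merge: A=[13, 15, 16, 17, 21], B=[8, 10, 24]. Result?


Compare heads, take smaller each step.
Merged: [8, 10, 13, 15, 16, 17, 21, 24]


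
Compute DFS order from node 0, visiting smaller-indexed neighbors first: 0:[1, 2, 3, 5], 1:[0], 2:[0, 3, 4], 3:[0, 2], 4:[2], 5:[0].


DFS stack-based: start with [0]
Visit order: [0, 1, 2, 3, 4, 5]


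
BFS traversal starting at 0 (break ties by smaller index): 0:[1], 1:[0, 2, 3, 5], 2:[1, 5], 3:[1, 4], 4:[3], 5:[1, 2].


BFS queue: start with [0]
Visit order: [0, 1, 2, 3, 5, 4]


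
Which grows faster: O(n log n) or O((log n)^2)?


polylogarithmic grows slower than linearithmic
O((log n)^2) is asymptotically smaller; O(n log n) grows faster


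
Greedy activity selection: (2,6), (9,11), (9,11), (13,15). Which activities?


Greedy: pick earliest-ending, then skip overlaps.
Selected (3 activities): [(2, 6), (9, 11), (13, 15)]


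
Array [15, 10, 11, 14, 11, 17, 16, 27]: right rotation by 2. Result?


Right rotate by 2: [16, 27, 15, 10, 11, 14, 11, 17]


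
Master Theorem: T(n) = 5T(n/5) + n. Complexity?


a=5, b=5, c=1. log_5(5)=1 = c=1. Case 2: O(n^c log n) = O(n log n)
Complexity: O(n log n)


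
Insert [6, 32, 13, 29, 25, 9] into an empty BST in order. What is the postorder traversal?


Root = 6; build tree by BST insertion.
Postorder traversal: [9, 25, 29, 13, 32, 6]


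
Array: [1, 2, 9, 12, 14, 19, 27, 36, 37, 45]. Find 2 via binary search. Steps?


Search for 2:
[0,9] mid=4 arr[4]=14
[0,3] mid=1 arr[1]=2
Total: 2 comparisons


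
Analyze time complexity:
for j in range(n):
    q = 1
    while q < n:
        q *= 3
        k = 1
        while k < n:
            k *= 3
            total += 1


Per nesting level: O(n) * O(log n) * O(log n) = O(n (log n)^2)
Complexity: O(n (log n)^2)


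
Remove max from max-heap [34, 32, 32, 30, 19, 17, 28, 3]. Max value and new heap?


Max = 34
Replace root with last, heapify down
Resulting heap: [32, 30, 32, 3, 19, 17, 28]


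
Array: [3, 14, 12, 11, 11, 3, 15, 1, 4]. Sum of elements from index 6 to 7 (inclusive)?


Prefix sums: [0, 3, 17, 29, 40, 51, 54, 69, 70, 74]
Sum[6..7] = prefix[8] - prefix[6] = 70 - 54 = 16


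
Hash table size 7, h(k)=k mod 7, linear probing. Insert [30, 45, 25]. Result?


Insertions: 30->slot 2; 45->slot 3; 25->slot 4
Table: [None, None, 30, 45, 25, None, None]


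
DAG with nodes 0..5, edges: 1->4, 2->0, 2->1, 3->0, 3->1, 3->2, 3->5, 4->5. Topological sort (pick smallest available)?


Kahn's algorithm, process smallest node first
Order: [3, 2, 0, 1, 4, 5]


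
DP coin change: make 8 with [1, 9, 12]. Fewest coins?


dp[0]=0; dp[i]=1+min(dp[i-c] for c in coins)
...dp[3]=3, dp[4]=4, dp[5]=5, dp[6]=6, dp[7]=7, dp[8]=8
Minimum coins for 8 = 8


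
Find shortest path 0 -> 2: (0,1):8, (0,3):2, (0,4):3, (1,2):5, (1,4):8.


Dijkstra from 0:
Distances: {0: 0, 1: 8, 2: 13, 3: 2, 4: 3}
Shortest distance to 2 = 13, path = [0, 1, 2]


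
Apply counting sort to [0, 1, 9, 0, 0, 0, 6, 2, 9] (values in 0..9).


Count array: [4, 1, 1, 0, 0, 0, 1, 0, 0, 2]
Reconstruct: [0, 0, 0, 0, 1, 2, 6, 9, 9]


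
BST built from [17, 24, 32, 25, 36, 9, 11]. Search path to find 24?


BST root = 17
Search for 24: compare at each node
Path: [17, 24]


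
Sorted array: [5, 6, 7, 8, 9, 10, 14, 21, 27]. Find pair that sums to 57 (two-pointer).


Two pointers: lo=0, hi=8
No pair sums to 57


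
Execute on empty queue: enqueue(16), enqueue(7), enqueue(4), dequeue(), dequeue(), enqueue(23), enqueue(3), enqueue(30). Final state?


enqueue(16) -> [16]
enqueue(7) -> [16, 7]
enqueue(4) -> [16, 7, 4]
dequeue() returns 16 -> [7, 4]
dequeue() returns 7 -> [4]
enqueue(23) -> [4, 23]
enqueue(3) -> [4, 23, 3]
enqueue(30) -> [4, 23, 3, 30]
Final queue (front to back): [4, 23, 3, 30]


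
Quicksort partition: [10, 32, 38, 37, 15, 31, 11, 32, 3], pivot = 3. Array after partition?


Elements <= 3 go left of pivot.
Result: [3, 32, 38, 37, 15, 31, 11, 32, 10], pivot at index 0


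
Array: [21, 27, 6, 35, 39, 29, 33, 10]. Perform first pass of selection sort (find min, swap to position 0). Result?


After one pass: [6, 27, 21, 35, 39, 29, 33, 10]


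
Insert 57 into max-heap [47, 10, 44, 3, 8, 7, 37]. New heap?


Append 57: [47, 10, 44, 3, 8, 7, 37, 57]
Bubble up: swap idx 7(57) with idx 3(3); swap idx 3(57) with idx 1(10); swap idx 1(57) with idx 0(47)
Result: [57, 47, 44, 10, 8, 7, 37, 3]


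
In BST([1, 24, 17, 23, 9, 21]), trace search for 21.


BST root = 1
Search for 21: compare at each node
Path: [1, 24, 17, 23, 21]


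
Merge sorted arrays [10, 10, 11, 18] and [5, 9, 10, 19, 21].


Compare heads, take smaller each step.
Merged: [5, 9, 10, 10, 10, 11, 18, 19, 21]


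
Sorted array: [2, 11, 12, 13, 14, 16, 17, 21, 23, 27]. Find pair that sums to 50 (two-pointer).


Two pointers: lo=0, hi=9
Found pair: (23, 27) summing to 50


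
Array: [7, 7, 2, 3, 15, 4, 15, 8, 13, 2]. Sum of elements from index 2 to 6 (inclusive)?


Prefix sums: [0, 7, 14, 16, 19, 34, 38, 53, 61, 74, 76]
Sum[2..6] = prefix[7] - prefix[2] = 53 - 14 = 39


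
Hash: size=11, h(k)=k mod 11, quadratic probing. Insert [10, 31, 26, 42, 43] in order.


Insertions: 10->slot 10; 31->slot 9; 26->slot 4; 42->slot 2; 43->slot 0
Table: [43, None, 42, None, 26, None, None, None, None, 31, 10]


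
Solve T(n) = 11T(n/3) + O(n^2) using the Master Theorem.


a=11, b=3, c=2. log_3(11)=2.183 > c=2. Case 1: O(n^log_b(a)) = O(n^2.183)
Complexity: O(n^2.183)


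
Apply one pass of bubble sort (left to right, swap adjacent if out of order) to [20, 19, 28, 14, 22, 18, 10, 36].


After one pass: [19, 20, 14, 22, 18, 10, 28, 36]


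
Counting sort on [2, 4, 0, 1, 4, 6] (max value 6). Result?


Count array: [1, 1, 1, 0, 2, 0, 1]
Reconstruct: [0, 1, 2, 4, 4, 6]


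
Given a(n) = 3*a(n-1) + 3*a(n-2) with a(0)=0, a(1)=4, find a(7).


Build bottom-up:
...a(5)=684, a(6)=2592, a(7)=3*2592+3*684=9828


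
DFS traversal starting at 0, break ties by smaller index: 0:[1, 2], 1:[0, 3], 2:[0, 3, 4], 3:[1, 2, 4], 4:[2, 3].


DFS stack-based: start with [0]
Visit order: [0, 1, 3, 2, 4]


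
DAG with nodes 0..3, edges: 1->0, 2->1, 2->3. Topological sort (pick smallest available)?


Kahn's algorithm, process smallest node first
Order: [2, 1, 0, 3]


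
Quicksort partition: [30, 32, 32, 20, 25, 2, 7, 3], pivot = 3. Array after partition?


Elements <= 3 go left of pivot.
Result: [2, 3, 32, 20, 25, 30, 7, 32], pivot at index 1


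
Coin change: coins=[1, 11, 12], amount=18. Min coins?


dp[0]=0; dp[i]=1+min(dp[i-c] for c in coins)
...dp[13]=2, dp[14]=3, dp[15]=4, dp[16]=5, dp[17]=6, dp[18]=7
Minimum coins for 18 = 7


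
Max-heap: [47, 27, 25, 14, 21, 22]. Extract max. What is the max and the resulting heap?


Max = 47
Replace root with last, heapify down
Resulting heap: [27, 22, 25, 14, 21]


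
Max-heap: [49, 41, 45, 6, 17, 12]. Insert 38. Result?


Append 38: [49, 41, 45, 6, 17, 12, 38]
Bubble up: no swaps needed
Result: [49, 41, 45, 6, 17, 12, 38]


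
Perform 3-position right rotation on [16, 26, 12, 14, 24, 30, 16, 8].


Right rotate by 3: [30, 16, 8, 16, 26, 12, 14, 24]


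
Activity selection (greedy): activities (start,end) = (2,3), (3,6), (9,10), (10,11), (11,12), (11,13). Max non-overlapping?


Greedy: pick earliest-ending, then skip overlaps.
Selected (5 activities): [(2, 3), (3, 6), (9, 10), (10, 11), (11, 12)]


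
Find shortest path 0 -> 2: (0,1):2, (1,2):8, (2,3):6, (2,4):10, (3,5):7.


Dijkstra from 0:
Distances: {0: 0, 1: 2, 2: 10, 3: 16, 4: 20, 5: 23}
Shortest distance to 2 = 10, path = [0, 1, 2]


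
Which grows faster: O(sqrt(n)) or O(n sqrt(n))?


sublinear grows slower than n^1.5
O(sqrt(n)) is asymptotically smaller; O(n sqrt(n)) grows faster


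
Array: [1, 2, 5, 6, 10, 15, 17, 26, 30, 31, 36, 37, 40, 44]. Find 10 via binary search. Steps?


Search for 10:
[0,13] mid=6 arr[6]=17
[0,5] mid=2 arr[2]=5
[3,5] mid=4 arr[4]=10
Total: 3 comparisons


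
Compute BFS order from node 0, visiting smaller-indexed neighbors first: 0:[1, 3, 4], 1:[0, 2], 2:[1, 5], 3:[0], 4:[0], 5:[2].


BFS queue: start with [0]
Visit order: [0, 1, 3, 4, 2, 5]


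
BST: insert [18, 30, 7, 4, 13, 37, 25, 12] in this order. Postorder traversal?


Root = 18; build tree by BST insertion.
Postorder traversal: [4, 12, 13, 7, 25, 37, 30, 18]


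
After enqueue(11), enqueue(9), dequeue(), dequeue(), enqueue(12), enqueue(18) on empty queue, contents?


enqueue(11) -> [11]
enqueue(9) -> [11, 9]
dequeue() returns 11 -> [9]
dequeue() returns 9 -> []
enqueue(12) -> [12]
enqueue(18) -> [12, 18]
Final queue (front to back): [12, 18]


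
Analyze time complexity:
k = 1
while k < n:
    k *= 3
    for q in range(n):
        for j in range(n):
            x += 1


Per nesting level: O(log n) * O(n) * O(n) = O(n^2 log n)
Complexity: O(n^2 log n)


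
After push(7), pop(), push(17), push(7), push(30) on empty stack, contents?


push(7) -> [7]
pop() returns 7 -> []
push(17) -> [17]
push(7) -> [17, 7]
push(30) -> [17, 7, 30]
Final stack (bottom to top): [17, 7, 30]


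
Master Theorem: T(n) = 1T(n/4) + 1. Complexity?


a=1, b=4, c=0. log_4(1)=0 = c=0. Case 2: O(n^c log n) = O(log n)
Complexity: O(log n)


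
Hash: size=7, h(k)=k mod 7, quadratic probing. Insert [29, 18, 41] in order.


Insertions: 29->slot 1; 18->slot 4; 41->slot 6
Table: [None, 29, None, None, 18, None, 41]


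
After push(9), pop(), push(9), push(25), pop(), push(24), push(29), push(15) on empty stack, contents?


push(9) -> [9]
pop() returns 9 -> []
push(9) -> [9]
push(25) -> [9, 25]
pop() returns 25 -> [9]
push(24) -> [9, 24]
push(29) -> [9, 24, 29]
push(15) -> [9, 24, 29, 15]
Final stack (bottom to top): [9, 24, 29, 15]


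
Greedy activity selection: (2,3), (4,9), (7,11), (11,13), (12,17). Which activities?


Greedy: pick earliest-ending, then skip overlaps.
Selected (3 activities): [(2, 3), (4, 9), (11, 13)]


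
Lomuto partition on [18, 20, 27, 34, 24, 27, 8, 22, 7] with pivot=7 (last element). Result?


Elements <= 7 go left of pivot.
Result: [7, 20, 27, 34, 24, 27, 8, 22, 18], pivot at index 0


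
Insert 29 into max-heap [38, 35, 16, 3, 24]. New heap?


Append 29: [38, 35, 16, 3, 24, 29]
Bubble up: swap idx 5(29) with idx 2(16)
Result: [38, 35, 29, 3, 24, 16]


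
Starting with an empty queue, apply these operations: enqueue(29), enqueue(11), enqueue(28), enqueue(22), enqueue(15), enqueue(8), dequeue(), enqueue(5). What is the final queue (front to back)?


enqueue(29) -> [29]
enqueue(11) -> [29, 11]
enqueue(28) -> [29, 11, 28]
enqueue(22) -> [29, 11, 28, 22]
enqueue(15) -> [29, 11, 28, 22, 15]
enqueue(8) -> [29, 11, 28, 22, 15, 8]
dequeue() returns 29 -> [11, 28, 22, 15, 8]
enqueue(5) -> [11, 28, 22, 15, 8, 5]
Final queue (front to back): [11, 28, 22, 15, 8, 5]


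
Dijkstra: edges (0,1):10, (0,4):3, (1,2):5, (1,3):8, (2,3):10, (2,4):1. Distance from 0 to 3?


Dijkstra from 0:
Distances: {0: 0, 1: 9, 2: 4, 3: 14, 4: 3}
Shortest distance to 3 = 14, path = [0, 4, 2, 3]


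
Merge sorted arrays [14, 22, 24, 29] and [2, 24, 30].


Compare heads, take smaller each step.
Merged: [2, 14, 22, 24, 24, 29, 30]


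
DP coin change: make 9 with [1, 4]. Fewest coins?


dp[0]=0; dp[i]=1+min(dp[i-c] for c in coins)
...dp[4]=1, dp[5]=2, dp[6]=3, dp[7]=4, dp[8]=2, dp[9]=3
Minimum coins for 9 = 3


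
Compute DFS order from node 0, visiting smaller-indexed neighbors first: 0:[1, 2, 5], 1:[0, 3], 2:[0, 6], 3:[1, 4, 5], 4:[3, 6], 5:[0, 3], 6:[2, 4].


DFS stack-based: start with [0]
Visit order: [0, 1, 3, 4, 6, 2, 5]


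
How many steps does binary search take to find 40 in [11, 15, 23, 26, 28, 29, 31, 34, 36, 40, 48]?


Search for 40:
[0,10] mid=5 arr[5]=29
[6,10] mid=8 arr[8]=36
[9,10] mid=9 arr[9]=40
Total: 3 comparisons


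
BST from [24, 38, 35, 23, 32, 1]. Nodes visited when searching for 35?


BST root = 24
Search for 35: compare at each node
Path: [24, 38, 35]


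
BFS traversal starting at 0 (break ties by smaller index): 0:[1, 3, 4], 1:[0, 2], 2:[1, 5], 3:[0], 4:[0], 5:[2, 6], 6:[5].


BFS queue: start with [0]
Visit order: [0, 1, 3, 4, 2, 5, 6]


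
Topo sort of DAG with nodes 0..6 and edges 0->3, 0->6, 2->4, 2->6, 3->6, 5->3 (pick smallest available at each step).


Kahn's algorithm, process smallest node first
Order: [0, 1, 2, 4, 5, 3, 6]


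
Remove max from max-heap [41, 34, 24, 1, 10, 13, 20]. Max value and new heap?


Max = 41
Replace root with last, heapify down
Resulting heap: [34, 20, 24, 1, 10, 13]


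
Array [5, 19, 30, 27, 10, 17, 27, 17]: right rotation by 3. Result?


Right rotate by 3: [17, 27, 17, 5, 19, 30, 27, 10]


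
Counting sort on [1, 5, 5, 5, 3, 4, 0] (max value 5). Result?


Count array: [1, 1, 0, 1, 1, 3]
Reconstruct: [0, 1, 3, 4, 5, 5, 5]


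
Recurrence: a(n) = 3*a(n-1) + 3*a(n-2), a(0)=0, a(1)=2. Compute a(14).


Build bottom-up:
...a(12)=3849120, a(13)=14593122, a(14)=3*14593122+3*3849120=55326726


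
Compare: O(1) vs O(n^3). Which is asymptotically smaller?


constant grows slower than cubic
O(1) is asymptotically smaller; O(n^3) grows faster


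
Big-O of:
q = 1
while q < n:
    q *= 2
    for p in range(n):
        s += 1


Per nesting level: O(log n) * O(n) = O(n log n)
Complexity: O(n log n)


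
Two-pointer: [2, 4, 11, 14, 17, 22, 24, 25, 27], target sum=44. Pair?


Two pointers: lo=0, hi=8
Found pair: (17, 27) summing to 44


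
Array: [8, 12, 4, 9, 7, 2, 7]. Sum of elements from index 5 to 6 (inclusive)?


Prefix sums: [0, 8, 20, 24, 33, 40, 42, 49]
Sum[5..6] = prefix[7] - prefix[5] = 49 - 40 = 9


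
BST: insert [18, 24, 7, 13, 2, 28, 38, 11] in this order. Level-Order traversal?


Root = 18; build tree by BST insertion.
Level-Order traversal: [18, 7, 24, 2, 13, 28, 11, 38]


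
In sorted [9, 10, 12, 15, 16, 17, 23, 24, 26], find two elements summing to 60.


Two pointers: lo=0, hi=8
No pair sums to 60


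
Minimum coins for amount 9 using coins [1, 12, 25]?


dp[0]=0; dp[i]=1+min(dp[i-c] for c in coins)
...dp[4]=4, dp[5]=5, dp[6]=6, dp[7]=7, dp[8]=8, dp[9]=9
Minimum coins for 9 = 9


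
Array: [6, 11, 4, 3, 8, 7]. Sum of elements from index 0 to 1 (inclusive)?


Prefix sums: [0, 6, 17, 21, 24, 32, 39]
Sum[0..1] = prefix[2] - prefix[0] = 17 - 0 = 17


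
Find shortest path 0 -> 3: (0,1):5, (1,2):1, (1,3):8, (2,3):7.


Dijkstra from 0:
Distances: {0: 0, 1: 5, 2: 6, 3: 13}
Shortest distance to 3 = 13, path = [0, 1, 3]


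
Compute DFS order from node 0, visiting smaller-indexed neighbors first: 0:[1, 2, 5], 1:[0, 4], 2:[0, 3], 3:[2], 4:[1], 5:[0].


DFS stack-based: start with [0]
Visit order: [0, 1, 4, 2, 3, 5]


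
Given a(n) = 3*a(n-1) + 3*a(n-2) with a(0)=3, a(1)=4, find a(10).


Build bottom-up:
...a(8)=59373, a(9)=225099, a(10)=3*225099+3*59373=853416


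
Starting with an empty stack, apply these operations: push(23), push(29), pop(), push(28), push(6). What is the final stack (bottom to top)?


push(23) -> [23]
push(29) -> [23, 29]
pop() returns 29 -> [23]
push(28) -> [23, 28]
push(6) -> [23, 28, 6]
Final stack (bottom to top): [23, 28, 6]


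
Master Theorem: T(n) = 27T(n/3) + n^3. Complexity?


a=27, b=3, c=3. log_3(27)=3 = c=3. Case 2: O(n^c log n) = O(n^3 log n)
Complexity: O(n^3 log n)


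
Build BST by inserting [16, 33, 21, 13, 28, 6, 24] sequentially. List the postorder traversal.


Root = 16; build tree by BST insertion.
Postorder traversal: [6, 13, 24, 28, 21, 33, 16]


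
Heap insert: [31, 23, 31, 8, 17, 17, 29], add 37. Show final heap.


Append 37: [31, 23, 31, 8, 17, 17, 29, 37]
Bubble up: swap idx 7(37) with idx 3(8); swap idx 3(37) with idx 1(23); swap idx 1(37) with idx 0(31)
Result: [37, 31, 31, 23, 17, 17, 29, 8]


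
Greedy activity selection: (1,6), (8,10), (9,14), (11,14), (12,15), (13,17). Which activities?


Greedy: pick earliest-ending, then skip overlaps.
Selected (3 activities): [(1, 6), (8, 10), (11, 14)]


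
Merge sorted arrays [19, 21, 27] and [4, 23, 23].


Compare heads, take smaller each step.
Merged: [4, 19, 21, 23, 23, 27]


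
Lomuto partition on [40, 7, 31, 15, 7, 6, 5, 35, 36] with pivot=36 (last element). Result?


Elements <= 36 go left of pivot.
Result: [7, 31, 15, 7, 6, 5, 35, 36, 40], pivot at index 7


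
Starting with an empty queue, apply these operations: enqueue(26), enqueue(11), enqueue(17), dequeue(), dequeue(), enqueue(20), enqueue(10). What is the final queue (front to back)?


enqueue(26) -> [26]
enqueue(11) -> [26, 11]
enqueue(17) -> [26, 11, 17]
dequeue() returns 26 -> [11, 17]
dequeue() returns 11 -> [17]
enqueue(20) -> [17, 20]
enqueue(10) -> [17, 20, 10]
Final queue (front to back): [17, 20, 10]


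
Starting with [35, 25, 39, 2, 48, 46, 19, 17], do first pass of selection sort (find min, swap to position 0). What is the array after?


After one pass: [2, 25, 39, 35, 48, 46, 19, 17]


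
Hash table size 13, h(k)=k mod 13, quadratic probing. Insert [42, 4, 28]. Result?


Insertions: 42->slot 3; 4->slot 4; 28->slot 2
Table: [None, None, 28, 42, 4, None, None, None, None, None, None, None, None]


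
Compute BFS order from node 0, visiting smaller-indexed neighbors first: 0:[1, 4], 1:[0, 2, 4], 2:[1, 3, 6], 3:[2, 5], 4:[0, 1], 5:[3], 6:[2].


BFS queue: start with [0]
Visit order: [0, 1, 4, 2, 3, 6, 5]


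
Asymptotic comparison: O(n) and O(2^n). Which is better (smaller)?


linear grows slower than exponential
O(n) is asymptotically smaller; O(2^n) grows faster


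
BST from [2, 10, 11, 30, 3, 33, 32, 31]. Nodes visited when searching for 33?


BST root = 2
Search for 33: compare at each node
Path: [2, 10, 11, 30, 33]


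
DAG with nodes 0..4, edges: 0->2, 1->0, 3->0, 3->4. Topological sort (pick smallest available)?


Kahn's algorithm, process smallest node first
Order: [1, 3, 0, 2, 4]


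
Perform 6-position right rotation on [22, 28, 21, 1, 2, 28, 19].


Right rotate by 6: [28, 21, 1, 2, 28, 19, 22]


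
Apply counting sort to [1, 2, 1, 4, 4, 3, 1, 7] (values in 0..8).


Count array: [0, 3, 1, 1, 2, 0, 0, 1, 0]
Reconstruct: [1, 1, 1, 2, 3, 4, 4, 7]


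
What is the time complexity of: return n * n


Analysis: constant-time operation, no loop
Complexity: O(1)


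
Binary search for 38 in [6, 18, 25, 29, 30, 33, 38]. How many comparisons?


Search for 38:
[0,6] mid=3 arr[3]=29
[4,6] mid=5 arr[5]=33
[6,6] mid=6 arr[6]=38
Total: 3 comparisons


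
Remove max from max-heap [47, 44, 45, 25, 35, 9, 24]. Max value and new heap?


Max = 47
Replace root with last, heapify down
Resulting heap: [45, 44, 24, 25, 35, 9]


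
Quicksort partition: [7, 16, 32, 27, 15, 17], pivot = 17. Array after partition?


Elements <= 17 go left of pivot.
Result: [7, 16, 15, 17, 32, 27], pivot at index 3


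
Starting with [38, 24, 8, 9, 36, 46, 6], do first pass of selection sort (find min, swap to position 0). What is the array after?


After one pass: [6, 24, 8, 9, 36, 46, 38]


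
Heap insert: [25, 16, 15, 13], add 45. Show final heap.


Append 45: [25, 16, 15, 13, 45]
Bubble up: swap idx 4(45) with idx 1(16); swap idx 1(45) with idx 0(25)
Result: [45, 25, 15, 13, 16]


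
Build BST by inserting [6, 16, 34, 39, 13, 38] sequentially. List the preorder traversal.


Root = 6; build tree by BST insertion.
Preorder traversal: [6, 16, 13, 34, 39, 38]


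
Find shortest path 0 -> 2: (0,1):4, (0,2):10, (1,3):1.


Dijkstra from 0:
Distances: {0: 0, 1: 4, 2: 10, 3: 5}
Shortest distance to 2 = 10, path = [0, 2]


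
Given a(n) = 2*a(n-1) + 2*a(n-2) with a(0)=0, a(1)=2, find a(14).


Build bottom-up:
...a(12)=99840, a(13)=272768, a(14)=2*272768+2*99840=745216


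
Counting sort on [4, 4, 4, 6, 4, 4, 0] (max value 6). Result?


Count array: [1, 0, 0, 0, 5, 0, 1]
Reconstruct: [0, 4, 4, 4, 4, 4, 6]


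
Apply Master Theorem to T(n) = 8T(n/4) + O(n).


a=8, b=4, c=1. log_4(8)=1.5 > c=1. Case 1: O(n^log_b(a)) = O(n^1.500)
Complexity: O(n^1.500)


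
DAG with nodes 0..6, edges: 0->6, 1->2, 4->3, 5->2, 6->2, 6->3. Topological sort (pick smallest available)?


Kahn's algorithm, process smallest node first
Order: [0, 1, 4, 5, 6, 2, 3]


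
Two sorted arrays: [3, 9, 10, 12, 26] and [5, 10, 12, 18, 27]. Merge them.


Compare heads, take smaller each step.
Merged: [3, 5, 9, 10, 10, 12, 12, 18, 26, 27]


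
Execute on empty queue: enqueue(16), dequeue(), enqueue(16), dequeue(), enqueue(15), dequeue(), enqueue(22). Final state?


enqueue(16) -> [16]
dequeue() returns 16 -> []
enqueue(16) -> [16]
dequeue() returns 16 -> []
enqueue(15) -> [15]
dequeue() returns 15 -> []
enqueue(22) -> [22]
Final queue (front to back): [22]


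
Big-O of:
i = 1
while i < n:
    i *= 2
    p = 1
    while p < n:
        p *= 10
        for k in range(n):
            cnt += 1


Per nesting level: O(log n) * O(log n) * O(n) = O(n (log n)^2)
Complexity: O(n (log n)^2)


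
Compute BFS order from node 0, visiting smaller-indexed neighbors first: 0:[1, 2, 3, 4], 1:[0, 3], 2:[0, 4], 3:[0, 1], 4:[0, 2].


BFS queue: start with [0]
Visit order: [0, 1, 2, 3, 4]


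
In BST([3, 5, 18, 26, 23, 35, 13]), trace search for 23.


BST root = 3
Search for 23: compare at each node
Path: [3, 5, 18, 26, 23]


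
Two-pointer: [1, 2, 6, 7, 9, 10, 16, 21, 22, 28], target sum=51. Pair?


Two pointers: lo=0, hi=9
No pair sums to 51


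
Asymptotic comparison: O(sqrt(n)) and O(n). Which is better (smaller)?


sublinear grows slower than linear
O(sqrt(n)) is asymptotically smaller; O(n) grows faster


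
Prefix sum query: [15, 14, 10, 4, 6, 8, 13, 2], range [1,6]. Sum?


Prefix sums: [0, 15, 29, 39, 43, 49, 57, 70, 72]
Sum[1..6] = prefix[7] - prefix[1] = 70 - 15 = 55


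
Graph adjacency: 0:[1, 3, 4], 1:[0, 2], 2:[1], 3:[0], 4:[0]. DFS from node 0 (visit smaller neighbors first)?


DFS stack-based: start with [0]
Visit order: [0, 1, 2, 3, 4]


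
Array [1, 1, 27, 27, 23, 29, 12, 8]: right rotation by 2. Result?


Right rotate by 2: [12, 8, 1, 1, 27, 27, 23, 29]


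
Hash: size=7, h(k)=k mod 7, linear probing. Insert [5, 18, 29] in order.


Insertions: 5->slot 5; 18->slot 4; 29->slot 1
Table: [None, 29, None, None, 18, 5, None]


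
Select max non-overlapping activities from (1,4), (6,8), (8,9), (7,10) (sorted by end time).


Greedy: pick earliest-ending, then skip overlaps.
Selected (3 activities): [(1, 4), (6, 8), (8, 9)]


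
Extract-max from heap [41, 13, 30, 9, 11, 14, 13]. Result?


Max = 41
Replace root with last, heapify down
Resulting heap: [30, 13, 14, 9, 11, 13]


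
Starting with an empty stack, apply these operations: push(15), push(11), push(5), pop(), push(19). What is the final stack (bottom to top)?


push(15) -> [15]
push(11) -> [15, 11]
push(5) -> [15, 11, 5]
pop() returns 5 -> [15, 11]
push(19) -> [15, 11, 19]
Final stack (bottom to top): [15, 11, 19]


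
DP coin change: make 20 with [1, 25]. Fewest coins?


dp[0]=0; dp[i]=1+min(dp[i-c] for c in coins)
...dp[15]=15, dp[16]=16, dp[17]=17, dp[18]=18, dp[19]=19, dp[20]=20
Minimum coins for 20 = 20


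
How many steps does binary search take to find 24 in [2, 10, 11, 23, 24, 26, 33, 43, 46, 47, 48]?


Search for 24:
[0,10] mid=5 arr[5]=26
[0,4] mid=2 arr[2]=11
[3,4] mid=3 arr[3]=23
[4,4] mid=4 arr[4]=24
Total: 4 comparisons


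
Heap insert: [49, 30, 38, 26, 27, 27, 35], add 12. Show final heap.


Append 12: [49, 30, 38, 26, 27, 27, 35, 12]
Bubble up: no swaps needed
Result: [49, 30, 38, 26, 27, 27, 35, 12]


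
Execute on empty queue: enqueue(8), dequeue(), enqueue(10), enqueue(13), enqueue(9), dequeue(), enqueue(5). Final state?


enqueue(8) -> [8]
dequeue() returns 8 -> []
enqueue(10) -> [10]
enqueue(13) -> [10, 13]
enqueue(9) -> [10, 13, 9]
dequeue() returns 10 -> [13, 9]
enqueue(5) -> [13, 9, 5]
Final queue (front to back): [13, 9, 5]


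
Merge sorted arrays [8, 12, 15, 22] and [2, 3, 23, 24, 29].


Compare heads, take smaller each step.
Merged: [2, 3, 8, 12, 15, 22, 23, 24, 29]


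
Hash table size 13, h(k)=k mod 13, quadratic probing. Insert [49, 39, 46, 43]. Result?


Insertions: 49->slot 10; 39->slot 0; 46->slot 7; 43->slot 4
Table: [39, None, None, None, 43, None, None, 46, None, None, 49, None, None]


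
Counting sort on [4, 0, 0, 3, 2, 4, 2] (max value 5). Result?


Count array: [2, 0, 2, 1, 2, 0]
Reconstruct: [0, 0, 2, 2, 3, 4, 4]


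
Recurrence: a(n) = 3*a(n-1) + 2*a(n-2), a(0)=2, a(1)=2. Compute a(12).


Build bottom-up:
...a(10)=248746, a(11)=885922, a(12)=3*885922+2*248746=3155258


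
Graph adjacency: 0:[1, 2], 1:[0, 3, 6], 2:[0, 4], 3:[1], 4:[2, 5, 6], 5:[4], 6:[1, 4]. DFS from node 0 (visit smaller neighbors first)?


DFS stack-based: start with [0]
Visit order: [0, 1, 3, 6, 4, 2, 5]


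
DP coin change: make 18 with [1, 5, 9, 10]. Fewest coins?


dp[0]=0; dp[i]=1+min(dp[i-c] for c in coins)
...dp[13]=4, dp[14]=2, dp[15]=2, dp[16]=3, dp[17]=4, dp[18]=2
Minimum coins for 18 = 2


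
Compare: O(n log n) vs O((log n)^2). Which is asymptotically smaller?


polylogarithmic grows slower than linearithmic
O((log n)^2) is asymptotically smaller; O(n log n) grows faster


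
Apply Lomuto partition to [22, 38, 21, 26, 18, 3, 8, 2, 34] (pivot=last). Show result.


Elements <= 34 go left of pivot.
Result: [22, 21, 26, 18, 3, 8, 2, 34, 38], pivot at index 7


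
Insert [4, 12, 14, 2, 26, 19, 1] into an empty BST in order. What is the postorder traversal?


Root = 4; build tree by BST insertion.
Postorder traversal: [1, 2, 19, 26, 14, 12, 4]


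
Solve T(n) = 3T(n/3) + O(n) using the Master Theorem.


a=3, b=3, c=1. log_3(3)=1 = c=1. Case 2: O(n^c log n) = O(n log n)
Complexity: O(n log n)


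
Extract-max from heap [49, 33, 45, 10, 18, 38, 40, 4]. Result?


Max = 49
Replace root with last, heapify down
Resulting heap: [45, 33, 40, 10, 18, 38, 4]


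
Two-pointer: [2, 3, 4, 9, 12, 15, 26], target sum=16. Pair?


Two pointers: lo=0, hi=6
Found pair: (4, 12) summing to 16


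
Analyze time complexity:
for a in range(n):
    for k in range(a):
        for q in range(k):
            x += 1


Per nesting level: O(n) * O(n) [triangular over a] * O(n) [triangular over k] = O(n^3)
Complexity: O(n^3)


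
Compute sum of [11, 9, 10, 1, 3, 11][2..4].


Prefix sums: [0, 11, 20, 30, 31, 34, 45]
Sum[2..4] = prefix[5] - prefix[2] = 34 - 20 = 14


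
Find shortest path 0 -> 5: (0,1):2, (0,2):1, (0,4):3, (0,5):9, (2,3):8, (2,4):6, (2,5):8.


Dijkstra from 0:
Distances: {0: 0, 1: 2, 2: 1, 3: 9, 4: 3, 5: 9}
Shortest distance to 5 = 9, path = [0, 5]


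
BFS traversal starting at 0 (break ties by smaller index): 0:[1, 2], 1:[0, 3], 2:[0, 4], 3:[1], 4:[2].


BFS queue: start with [0]
Visit order: [0, 1, 2, 3, 4]


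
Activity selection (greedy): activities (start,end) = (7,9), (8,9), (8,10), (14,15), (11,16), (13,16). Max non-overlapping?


Greedy: pick earliest-ending, then skip overlaps.
Selected (2 activities): [(7, 9), (14, 15)]


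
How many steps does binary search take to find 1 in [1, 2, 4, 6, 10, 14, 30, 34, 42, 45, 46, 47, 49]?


Search for 1:
[0,12] mid=6 arr[6]=30
[0,5] mid=2 arr[2]=4
[0,1] mid=0 arr[0]=1
Total: 3 comparisons


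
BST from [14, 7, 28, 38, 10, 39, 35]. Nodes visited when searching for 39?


BST root = 14
Search for 39: compare at each node
Path: [14, 28, 38, 39]


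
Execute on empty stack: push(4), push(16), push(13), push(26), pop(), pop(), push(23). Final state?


push(4) -> [4]
push(16) -> [4, 16]
push(13) -> [4, 16, 13]
push(26) -> [4, 16, 13, 26]
pop() returns 26 -> [4, 16, 13]
pop() returns 13 -> [4, 16]
push(23) -> [4, 16, 23]
Final stack (bottom to top): [4, 16, 23]


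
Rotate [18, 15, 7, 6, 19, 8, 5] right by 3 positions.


Right rotate by 3: [19, 8, 5, 18, 15, 7, 6]


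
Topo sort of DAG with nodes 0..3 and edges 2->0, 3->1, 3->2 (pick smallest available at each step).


Kahn's algorithm, process smallest node first
Order: [3, 1, 2, 0]


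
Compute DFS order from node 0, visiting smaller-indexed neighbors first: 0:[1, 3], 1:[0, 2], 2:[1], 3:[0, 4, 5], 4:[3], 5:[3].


DFS stack-based: start with [0]
Visit order: [0, 1, 2, 3, 4, 5]


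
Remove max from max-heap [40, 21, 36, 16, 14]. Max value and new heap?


Max = 40
Replace root with last, heapify down
Resulting heap: [36, 21, 14, 16]


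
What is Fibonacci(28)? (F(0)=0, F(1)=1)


F(n)=F(n-1)+F(n-2)
...F(26)=121393, F(27)=196418, F(28)=317811


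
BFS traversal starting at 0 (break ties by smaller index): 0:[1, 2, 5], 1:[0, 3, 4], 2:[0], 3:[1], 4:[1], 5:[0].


BFS queue: start with [0]
Visit order: [0, 1, 2, 5, 3, 4]


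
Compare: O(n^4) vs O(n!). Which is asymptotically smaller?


quartic grows slower than factorial
O(n^4) is asymptotically smaller; O(n!) grows faster
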